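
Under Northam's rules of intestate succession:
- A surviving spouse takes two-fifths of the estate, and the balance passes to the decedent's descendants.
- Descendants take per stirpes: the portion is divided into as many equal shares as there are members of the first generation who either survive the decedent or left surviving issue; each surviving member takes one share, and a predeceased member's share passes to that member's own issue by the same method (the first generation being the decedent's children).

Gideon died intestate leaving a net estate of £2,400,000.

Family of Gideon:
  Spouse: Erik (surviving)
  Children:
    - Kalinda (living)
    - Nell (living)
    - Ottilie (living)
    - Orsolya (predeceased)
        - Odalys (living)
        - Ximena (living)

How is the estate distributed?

Erik takes two-fifths of £2,400,000 = £960,000. The remaining £1,440,000 passes to the descendants.
The descendants' portion (£1,440,000) is divided into 4 shares of £360,000: Kalinda, Nell, and Ottilie each take £360,000; Orsolya's £360,000 share passes to Orsolya's issue.
Orsolya's share (£360,000) is divided into 2 shares of £180,000: Odalys and Ximena each take £180,000.

Erik: £960,000; Kalinda: £360,000; Nell: £360,000; Ottilie: £360,000; Odalys: £180,000; Ximena: £180,000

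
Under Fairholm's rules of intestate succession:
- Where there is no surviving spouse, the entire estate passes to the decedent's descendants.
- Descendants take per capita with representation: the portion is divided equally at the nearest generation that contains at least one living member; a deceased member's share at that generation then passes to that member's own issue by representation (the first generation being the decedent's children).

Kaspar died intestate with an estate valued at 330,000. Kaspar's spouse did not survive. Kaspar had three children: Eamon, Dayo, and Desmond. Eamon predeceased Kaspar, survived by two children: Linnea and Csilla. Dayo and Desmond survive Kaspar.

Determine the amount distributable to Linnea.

Linnea receives 55,000.

The entire 330,000 passes to the descendants.
That amount (330,000) is divided into 3 shares of 110,000: Dayo and Desmond each take 110,000; Eamon's 110,000 share passes to Eamon's issue.
Eamon's share (110,000) is divided into 2 shares of 55,000: Linnea and Csilla each take 55,000.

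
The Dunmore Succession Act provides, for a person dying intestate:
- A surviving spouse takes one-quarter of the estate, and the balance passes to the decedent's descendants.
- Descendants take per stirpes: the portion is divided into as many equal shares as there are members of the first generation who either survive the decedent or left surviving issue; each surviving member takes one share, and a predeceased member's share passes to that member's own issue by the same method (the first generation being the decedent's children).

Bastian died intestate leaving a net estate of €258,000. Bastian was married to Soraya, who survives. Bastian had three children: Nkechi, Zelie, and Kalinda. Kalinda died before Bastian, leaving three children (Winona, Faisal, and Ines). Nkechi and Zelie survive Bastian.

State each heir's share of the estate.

Soraya takes one-quarter of €258,000 = €64,500. The remaining €193,500 passes to the descendants.
The descendants' portion (€193,500) is divided into 3 shares of €64,500: Nkechi and Zelie each take €64,500; Kalinda's €64,500 share passes to Kalinda's issue.
Kalinda's share (€64,500) is divided into 3 shares of €21,500: Winona, Faisal, and Ines each take €21,500.

Soraya: €64,500; Nkechi: €64,500; Zelie: €64,500; Winona: €21,500; Faisal: €21,500; Ines: €21,500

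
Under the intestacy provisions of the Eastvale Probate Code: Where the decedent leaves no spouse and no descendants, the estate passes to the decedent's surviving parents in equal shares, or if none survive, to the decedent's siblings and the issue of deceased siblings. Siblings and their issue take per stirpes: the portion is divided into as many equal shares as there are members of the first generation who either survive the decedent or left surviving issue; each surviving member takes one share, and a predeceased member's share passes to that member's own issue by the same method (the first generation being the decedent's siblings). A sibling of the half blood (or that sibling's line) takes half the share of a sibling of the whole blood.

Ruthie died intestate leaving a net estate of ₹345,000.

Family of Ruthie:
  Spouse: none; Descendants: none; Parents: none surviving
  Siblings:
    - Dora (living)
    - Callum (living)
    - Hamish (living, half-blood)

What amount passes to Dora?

Dora receives ₹138,000.

The entire ₹345,000 passes to the siblings and their issue.
Counting each half-blood sibling's line as half a unit, there are 5/2 units in ₹345,000, so one unit is ₹138,000. Whole-blood lines (Dora and Callum) take ₹138,000 each; half-blood lines (Hamish) take ₹69,000 each.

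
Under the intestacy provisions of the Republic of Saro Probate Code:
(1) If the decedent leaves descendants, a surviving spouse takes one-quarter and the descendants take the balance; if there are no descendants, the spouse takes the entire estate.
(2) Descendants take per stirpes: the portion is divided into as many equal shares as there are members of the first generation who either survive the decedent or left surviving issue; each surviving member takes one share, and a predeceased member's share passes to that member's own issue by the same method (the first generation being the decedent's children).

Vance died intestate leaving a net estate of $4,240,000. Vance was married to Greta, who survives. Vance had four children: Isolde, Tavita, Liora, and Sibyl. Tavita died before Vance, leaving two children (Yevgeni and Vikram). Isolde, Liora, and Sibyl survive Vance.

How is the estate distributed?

Greta: $1,060,000; Isolde: $795,000; Yevgeni: $397,500; Vikram: $397,500; Liora: $795,000; Sibyl: $795,000

Greta takes one-quarter of $4,240,000 = $1,060,000. The remaining $3,180,000 passes to the descendants.
The descendants' portion ($3,180,000) is divided into 4 shares of $795,000: Isolde, Liora, and Sibyl each take $795,000; Tavita's $795,000 share passes to Tavita's issue.
Tavita's share ($795,000) is divided into 2 shares of $397,500: Yevgeni and Vikram each take $397,500.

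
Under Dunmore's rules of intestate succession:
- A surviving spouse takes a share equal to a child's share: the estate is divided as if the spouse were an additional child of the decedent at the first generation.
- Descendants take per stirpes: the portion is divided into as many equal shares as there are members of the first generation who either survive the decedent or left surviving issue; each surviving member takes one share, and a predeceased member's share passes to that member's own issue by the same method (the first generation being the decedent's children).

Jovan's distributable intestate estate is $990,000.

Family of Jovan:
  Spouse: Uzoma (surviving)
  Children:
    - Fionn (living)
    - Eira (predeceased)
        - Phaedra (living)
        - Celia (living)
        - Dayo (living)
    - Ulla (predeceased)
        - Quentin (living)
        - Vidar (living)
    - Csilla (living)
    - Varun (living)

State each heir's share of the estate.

Uzoma: $165,000; Fionn: $165,000; Phaedra: $55,000; Celia: $55,000; Dayo: $55,000; Quentin: $82,500; Vidar: $82,500; Csilla: $165,000; Varun: $165,000

The spouse counts as an additional share at the children's level, so there are 6 primary shares of $165,000. Uzoma takes one such share ($165,000).
The children's combined portion ($825,000) is divided into 5 shares of $165,000: Fionn, Csilla, and Varun each take $165,000; Eira's $165,000 share passes to Eira's issue; Ulla's $165,000 share passes to Ulla's issue.
Eira's share ($165,000) is divided into 3 shares of $55,000: Phaedra, Celia, and Dayo each take $55,000.
Ulla's share ($165,000) is divided into 2 shares of $82,500: Quentin and Vidar each take $82,500.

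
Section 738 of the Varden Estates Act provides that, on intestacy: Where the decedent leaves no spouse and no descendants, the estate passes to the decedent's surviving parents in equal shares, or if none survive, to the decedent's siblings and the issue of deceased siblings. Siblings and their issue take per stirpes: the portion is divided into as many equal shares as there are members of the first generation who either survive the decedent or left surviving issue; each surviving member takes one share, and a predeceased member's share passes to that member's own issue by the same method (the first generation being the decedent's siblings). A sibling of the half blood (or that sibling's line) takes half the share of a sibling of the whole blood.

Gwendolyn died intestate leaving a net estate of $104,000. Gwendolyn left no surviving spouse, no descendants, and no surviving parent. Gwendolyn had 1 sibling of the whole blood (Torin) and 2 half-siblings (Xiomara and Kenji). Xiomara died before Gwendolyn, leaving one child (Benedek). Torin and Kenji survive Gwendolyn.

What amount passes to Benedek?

Benedek receives $26,000.

The entire $104,000 passes to the siblings and their issue.
Counting each half-blood sibling's line as half a unit, there are 2 units in $104,000, so one unit is $52,000. Whole-blood lines (Torin) take $52,000 each; half-blood lines (Xiomara and Kenji) take $26,000 each.
Xiomara's share ($26,000) passes entirely to Benedek.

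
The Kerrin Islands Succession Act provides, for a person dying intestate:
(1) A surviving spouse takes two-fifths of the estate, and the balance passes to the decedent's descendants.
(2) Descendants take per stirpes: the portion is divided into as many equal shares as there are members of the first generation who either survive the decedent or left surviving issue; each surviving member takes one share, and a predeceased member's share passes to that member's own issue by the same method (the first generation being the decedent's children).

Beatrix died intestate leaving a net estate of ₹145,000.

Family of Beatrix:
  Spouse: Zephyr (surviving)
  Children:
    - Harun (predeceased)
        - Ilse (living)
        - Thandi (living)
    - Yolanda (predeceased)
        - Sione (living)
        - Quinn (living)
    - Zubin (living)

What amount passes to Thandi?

Zephyr takes two-fifths of ₹145,000 = ₹58,000. The remaining ₹87,000 passes to the descendants.
The descendants' portion (₹87,000) is divided into 3 shares of ₹29,000: Zubin takes ₹29,000; Harun's ₹29,000 share passes to Harun's issue; Yolanda's ₹29,000 share passes to Yolanda's issue.
Harun's share (₹29,000) is divided into 2 shares of ₹14,500: Ilse and Thandi each take ₹14,500.
Yolanda's share (₹29,000) is divided into 2 shares of ₹14,500: Sione and Quinn each take ₹14,500.

Thandi receives ₹14,500.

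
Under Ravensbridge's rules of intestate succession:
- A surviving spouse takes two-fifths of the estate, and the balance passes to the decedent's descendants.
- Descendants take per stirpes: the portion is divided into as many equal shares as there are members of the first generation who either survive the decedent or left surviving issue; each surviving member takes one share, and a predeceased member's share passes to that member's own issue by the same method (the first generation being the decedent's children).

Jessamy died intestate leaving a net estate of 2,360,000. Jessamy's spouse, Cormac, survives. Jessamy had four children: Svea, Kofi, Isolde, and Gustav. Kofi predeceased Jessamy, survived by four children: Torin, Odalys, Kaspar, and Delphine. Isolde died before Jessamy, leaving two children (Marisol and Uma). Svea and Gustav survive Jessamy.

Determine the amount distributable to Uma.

Uma receives 177,000.

Cormac takes two-fifths of 2,360,000 = 944,000. The remaining 1,416,000 passes to the descendants.
The descendants' portion (1,416,000) is divided into 4 shares of 354,000: Svea and Gustav each take 354,000; Kofi's 354,000 share passes to Kofi's issue; Isolde's 354,000 share passes to Isolde's issue.
Kofi's share (354,000) is divided into 4 shares of 88,500: Torin, Odalys, Kaspar, and Delphine each take 88,500.
Isolde's share (354,000) is divided into 2 shares of 177,000: Marisol and Uma each take 177,000.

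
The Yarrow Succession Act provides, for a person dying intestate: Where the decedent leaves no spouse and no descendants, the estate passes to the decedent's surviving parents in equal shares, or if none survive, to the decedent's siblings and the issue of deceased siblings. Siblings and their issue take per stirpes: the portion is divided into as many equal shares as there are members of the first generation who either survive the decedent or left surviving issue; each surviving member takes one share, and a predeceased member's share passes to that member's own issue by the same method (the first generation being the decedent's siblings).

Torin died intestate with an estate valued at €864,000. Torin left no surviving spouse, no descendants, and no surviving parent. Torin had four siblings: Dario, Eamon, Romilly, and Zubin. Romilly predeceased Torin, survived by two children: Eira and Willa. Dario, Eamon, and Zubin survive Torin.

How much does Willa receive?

Willa receives €108,000.

The entire €864,000 passes to the siblings and their issue.
That amount (€864,000) is divided into 4 shares of €216,000: Dario, Eamon, and Zubin each take €216,000; Romilly's €216,000 share passes to Romilly's issue.
Romilly's share (€216,000) is divided into 2 shares of €108,000: Eira and Willa each take €108,000.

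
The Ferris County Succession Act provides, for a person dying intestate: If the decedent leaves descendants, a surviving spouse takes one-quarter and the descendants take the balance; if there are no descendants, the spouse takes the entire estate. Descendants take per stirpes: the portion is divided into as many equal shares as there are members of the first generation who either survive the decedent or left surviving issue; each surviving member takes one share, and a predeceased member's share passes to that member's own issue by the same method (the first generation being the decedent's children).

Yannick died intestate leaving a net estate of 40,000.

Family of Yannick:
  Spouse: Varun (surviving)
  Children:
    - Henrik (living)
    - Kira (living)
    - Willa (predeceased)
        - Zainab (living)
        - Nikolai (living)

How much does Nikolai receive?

Varun takes one-quarter of 40,000 = 10,000. The remaining 30,000 passes to the descendants.
The descendants' portion (30,000) is divided into 3 shares of 10,000: Henrik and Kira each take 10,000; Willa's 10,000 share passes to Willa's issue.
Willa's share (10,000) is divided into 2 shares of 5,000: Zainab and Nikolai each take 5,000.

Nikolai receives 5,000.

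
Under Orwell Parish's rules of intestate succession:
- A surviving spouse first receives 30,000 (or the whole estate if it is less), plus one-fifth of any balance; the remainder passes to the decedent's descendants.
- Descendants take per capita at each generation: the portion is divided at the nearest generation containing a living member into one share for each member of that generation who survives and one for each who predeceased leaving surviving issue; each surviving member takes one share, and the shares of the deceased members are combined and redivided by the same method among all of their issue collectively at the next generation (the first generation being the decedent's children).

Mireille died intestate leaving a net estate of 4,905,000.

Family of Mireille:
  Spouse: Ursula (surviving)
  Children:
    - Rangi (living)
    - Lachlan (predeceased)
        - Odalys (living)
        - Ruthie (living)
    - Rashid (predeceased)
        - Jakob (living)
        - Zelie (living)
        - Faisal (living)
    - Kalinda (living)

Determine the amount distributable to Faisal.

Faisal receives 390,000.

Ursula first takes 30,000, leaving a balance of 4,875,000. Ursula then takes one-fifth of the balance (975,000), for a total of 1,005,000. The remaining 3,900,000 passes to the descendants.
The descendants' portion (3,900,000) is divided at the children's generation into 4 shares of 975,000. Rangi and Kalinda each take 975,000. The 2 shares of the deceased (Lachlan and Rashid) are combined into a pool of 1,950,000.
That pool (1,950,000) is divided at the grandchildren's generation equally among Odalys, Ruthie, Jakob, Zelie, and Faisal: 390,000 each.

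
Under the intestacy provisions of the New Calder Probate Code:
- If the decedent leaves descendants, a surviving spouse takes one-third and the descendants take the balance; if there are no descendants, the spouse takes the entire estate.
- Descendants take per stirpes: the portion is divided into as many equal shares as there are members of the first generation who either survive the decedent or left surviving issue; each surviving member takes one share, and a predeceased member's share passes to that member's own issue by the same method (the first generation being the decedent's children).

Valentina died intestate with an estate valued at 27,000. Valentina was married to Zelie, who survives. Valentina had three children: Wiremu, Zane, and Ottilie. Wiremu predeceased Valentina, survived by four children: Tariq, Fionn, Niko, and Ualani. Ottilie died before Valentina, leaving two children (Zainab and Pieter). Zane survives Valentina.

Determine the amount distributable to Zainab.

Zelie takes one-third of 27,000 = 9,000. The remaining 18,000 passes to the descendants.
The descendants' portion (18,000) is divided into 3 shares of 6,000: Zane takes 6,000; Wiremu's 6,000 share passes to Wiremu's issue; Ottilie's 6,000 share passes to Ottilie's issue.
Wiremu's share (6,000) is divided into 4 shares of 1,500: Tariq, Fionn, Niko, and Ualani each take 1,500.
Ottilie's share (6,000) is divided into 2 shares of 3,000: Zainab and Pieter each take 3,000.

Zainab receives 3,000.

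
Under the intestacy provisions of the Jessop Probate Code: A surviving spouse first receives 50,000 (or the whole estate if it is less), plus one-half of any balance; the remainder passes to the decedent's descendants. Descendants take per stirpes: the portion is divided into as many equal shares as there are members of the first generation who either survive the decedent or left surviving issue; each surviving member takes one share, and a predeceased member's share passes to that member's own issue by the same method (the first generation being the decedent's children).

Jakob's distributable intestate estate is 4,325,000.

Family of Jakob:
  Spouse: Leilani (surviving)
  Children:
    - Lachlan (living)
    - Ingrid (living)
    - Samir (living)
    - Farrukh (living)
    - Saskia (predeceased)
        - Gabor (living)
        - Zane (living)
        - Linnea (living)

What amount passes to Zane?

Zane receives 142,500.

Leilani first takes 50,000, leaving a balance of 4,275,000. Leilani then takes one-half of the balance (2,137,500), for a total of 2,187,500. The remaining 2,137,500 passes to the descendants.
The descendants' portion (2,137,500) is divided into 5 shares of 427,500: Lachlan, Ingrid, Samir, and Farrukh each take 427,500; Saskia's 427,500 share passes to Saskia's issue.
Saskia's share (427,500) is divided into 3 shares of 142,500: Gabor, Zane, and Linnea each take 142,500.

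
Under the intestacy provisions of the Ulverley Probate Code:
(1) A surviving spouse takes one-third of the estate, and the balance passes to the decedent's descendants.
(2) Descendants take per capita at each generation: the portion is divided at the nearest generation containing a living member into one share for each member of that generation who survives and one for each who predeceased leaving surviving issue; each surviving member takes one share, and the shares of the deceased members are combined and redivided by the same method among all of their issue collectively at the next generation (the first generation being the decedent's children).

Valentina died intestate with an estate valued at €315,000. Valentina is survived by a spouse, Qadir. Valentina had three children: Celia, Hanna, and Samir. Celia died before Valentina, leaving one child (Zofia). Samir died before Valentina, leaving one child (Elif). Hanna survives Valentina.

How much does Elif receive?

Qadir takes one-third of €315,000 = €105,000. The remaining €210,000 passes to the descendants.
The descendants' portion (€210,000) is divided at the children's generation into 3 shares of €70,000. Hanna takes €70,000. The 2 shares of the deceased (Celia and Samir) are combined into a pool of €140,000.
That pool (€140,000) is divided at the grandchildren's generation equally among Zofia and Elif: €70,000 each.

Elif receives €70,000.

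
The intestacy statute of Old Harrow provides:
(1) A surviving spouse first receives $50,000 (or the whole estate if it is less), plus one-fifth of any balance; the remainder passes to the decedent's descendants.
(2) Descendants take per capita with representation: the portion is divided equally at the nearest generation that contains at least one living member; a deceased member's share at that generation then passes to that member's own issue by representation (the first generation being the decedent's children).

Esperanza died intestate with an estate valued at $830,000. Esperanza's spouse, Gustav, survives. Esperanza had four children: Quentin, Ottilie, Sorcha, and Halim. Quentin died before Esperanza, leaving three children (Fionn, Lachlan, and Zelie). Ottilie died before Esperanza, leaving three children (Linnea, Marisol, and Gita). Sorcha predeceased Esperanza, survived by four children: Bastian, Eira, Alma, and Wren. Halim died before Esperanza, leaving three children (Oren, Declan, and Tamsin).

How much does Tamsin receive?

Tamsin receives $48,000.

Gustav first takes $50,000, leaving a balance of $780,000. Gustav then takes one-fifth of the balance ($156,000), for a total of $206,000. The remaining $624,000 passes to the descendants.
No child survives, so the initial division is made at the grandchildren's generation.
The descendants' portion ($624,000) is divided into 13 shares of $48,000: Fionn, Lachlan, Zelie, Linnea, Marisol, Gita, Bastian, Eira, Alma, Wren, Oren, Declan, and Tamsin each take $48,000.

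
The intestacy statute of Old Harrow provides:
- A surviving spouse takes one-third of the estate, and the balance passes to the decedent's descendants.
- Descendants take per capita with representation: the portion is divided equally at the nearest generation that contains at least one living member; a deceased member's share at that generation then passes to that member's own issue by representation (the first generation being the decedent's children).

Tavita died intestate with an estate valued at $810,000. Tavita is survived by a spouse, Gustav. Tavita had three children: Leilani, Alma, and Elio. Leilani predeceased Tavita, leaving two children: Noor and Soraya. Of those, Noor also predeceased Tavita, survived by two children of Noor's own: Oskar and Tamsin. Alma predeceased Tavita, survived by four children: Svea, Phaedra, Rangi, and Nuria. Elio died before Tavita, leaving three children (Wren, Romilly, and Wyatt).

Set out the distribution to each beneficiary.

Gustav takes one-third of $810,000 = $270,000. The remaining $540,000 passes to the descendants.
No child survives, so the initial division is made at the grandchildren's generation.
The descendants' portion ($540,000) is divided into 9 shares of $60,000: Soraya, Svea, Phaedra, Rangi, Nuria, Wren, Romilly, and Wyatt each take $60,000; Noor's $60,000 share passes to Noor's issue.
Noor's share ($60,000) is divided into 2 shares of $30,000: Oskar and Tamsin each take $30,000.

Gustav: $270,000; Oskar: $30,000; Tamsin: $30,000; Soraya: $60,000; Svea: $60,000; Phaedra: $60,000; Rangi: $60,000; Nuria: $60,000; Wren: $60,000; Romilly: $60,000; Wyatt: $60,000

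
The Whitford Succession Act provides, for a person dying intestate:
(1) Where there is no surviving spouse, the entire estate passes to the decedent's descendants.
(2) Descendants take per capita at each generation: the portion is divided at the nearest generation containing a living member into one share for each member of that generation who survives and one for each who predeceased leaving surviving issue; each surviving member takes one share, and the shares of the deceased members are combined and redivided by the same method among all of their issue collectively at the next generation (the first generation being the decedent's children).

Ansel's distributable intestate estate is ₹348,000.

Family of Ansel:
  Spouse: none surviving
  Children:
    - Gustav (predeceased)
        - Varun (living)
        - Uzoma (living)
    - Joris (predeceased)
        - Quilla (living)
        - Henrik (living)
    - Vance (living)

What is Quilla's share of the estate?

Quilla receives ₹58,000.

The entire ₹348,000 passes to the descendants.
That amount (₹348,000) is divided at the children's generation into 3 shares of ₹116,000. Vance takes ₹116,000. The 2 shares of the deceased (Gustav and Joris) are combined into a pool of ₹232,000.
That pool (₹232,000) is divided at the grandchildren's generation equally among Varun, Uzoma, Quilla, and Henrik: ₹58,000 each.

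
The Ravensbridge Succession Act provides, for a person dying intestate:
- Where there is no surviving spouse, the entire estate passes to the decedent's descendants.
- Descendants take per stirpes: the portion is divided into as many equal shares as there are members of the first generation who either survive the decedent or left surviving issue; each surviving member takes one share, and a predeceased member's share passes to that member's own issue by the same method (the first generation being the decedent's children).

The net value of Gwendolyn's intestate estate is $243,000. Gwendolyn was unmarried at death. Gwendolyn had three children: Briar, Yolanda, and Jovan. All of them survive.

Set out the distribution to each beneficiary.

Briar: $81,000; Yolanda: $81,000; Jovan: $81,000

The entire $243,000 passes to the descendants.
That amount ($243,000) is divided into 3 shares of $81,000: Briar, Yolanda, and Jovan each take $81,000.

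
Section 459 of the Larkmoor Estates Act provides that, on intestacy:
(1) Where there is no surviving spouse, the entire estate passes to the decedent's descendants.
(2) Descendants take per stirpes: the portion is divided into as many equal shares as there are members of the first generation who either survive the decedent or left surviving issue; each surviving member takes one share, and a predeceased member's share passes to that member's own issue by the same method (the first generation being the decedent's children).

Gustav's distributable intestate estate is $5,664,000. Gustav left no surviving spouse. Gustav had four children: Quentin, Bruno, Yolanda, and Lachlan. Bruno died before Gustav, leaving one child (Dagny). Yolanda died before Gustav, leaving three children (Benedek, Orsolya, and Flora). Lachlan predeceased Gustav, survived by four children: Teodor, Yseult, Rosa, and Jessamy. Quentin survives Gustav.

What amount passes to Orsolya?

Orsolya receives $472,000.

The entire $5,664,000 passes to the descendants.
That amount ($5,664,000) is divided into 4 shares of $1,416,000: Quentin takes $1,416,000; Bruno's $1,416,000 share passes to Bruno's issue; Yolanda's $1,416,000 share passes to Yolanda's issue; Lachlan's $1,416,000 share passes to Lachlan's issue.
Bruno's share ($1,416,000) passes entirely to Dagny.
Yolanda's share ($1,416,000) is divided into 3 shares of $472,000: Benedek, Orsolya, and Flora each take $472,000.
Lachlan's share ($1,416,000) is divided into 4 shares of $354,000: Teodor, Yseult, Rosa, and Jessamy each take $354,000.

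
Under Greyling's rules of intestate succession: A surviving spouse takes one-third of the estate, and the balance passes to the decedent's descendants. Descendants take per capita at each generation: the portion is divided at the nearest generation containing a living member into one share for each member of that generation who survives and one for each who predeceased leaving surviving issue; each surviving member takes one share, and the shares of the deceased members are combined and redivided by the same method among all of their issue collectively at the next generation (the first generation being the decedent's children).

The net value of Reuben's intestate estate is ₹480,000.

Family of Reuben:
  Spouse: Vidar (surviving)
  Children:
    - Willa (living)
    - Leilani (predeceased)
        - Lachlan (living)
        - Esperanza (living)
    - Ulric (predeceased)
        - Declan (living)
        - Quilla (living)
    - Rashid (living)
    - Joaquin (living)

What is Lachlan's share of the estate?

Lachlan receives ₹32,000.

Vidar takes one-third of ₹480,000 = ₹160,000. The remaining ₹320,000 passes to the descendants.
The descendants' portion (₹320,000) is divided at the children's generation into 5 shares of ₹64,000. Willa, Rashid, and Joaquin each take ₹64,000. The 2 shares of the deceased (Leilani and Ulric) are combined into a pool of ₹128,000.
That pool (₹128,000) is divided at the grandchildren's generation equally among Lachlan, Esperanza, Declan, and Quilla: ₹32,000 each.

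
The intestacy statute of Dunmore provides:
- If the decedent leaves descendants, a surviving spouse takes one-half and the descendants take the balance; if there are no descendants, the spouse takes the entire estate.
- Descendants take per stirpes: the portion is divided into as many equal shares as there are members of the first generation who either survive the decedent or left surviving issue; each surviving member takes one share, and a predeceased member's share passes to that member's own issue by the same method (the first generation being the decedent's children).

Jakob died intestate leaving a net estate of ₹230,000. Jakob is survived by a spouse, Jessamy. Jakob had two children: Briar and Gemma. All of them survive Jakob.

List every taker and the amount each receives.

Jessamy: ₹115,000; Briar: ₹57,500; Gemma: ₹57,500

Jessamy takes one-half of ₹230,000 = ₹115,000. The remaining ₹115,000 passes to the descendants.
The descendants' portion (₹115,000) is divided into 2 shares of ₹57,500: Briar and Gemma each take ₹57,500.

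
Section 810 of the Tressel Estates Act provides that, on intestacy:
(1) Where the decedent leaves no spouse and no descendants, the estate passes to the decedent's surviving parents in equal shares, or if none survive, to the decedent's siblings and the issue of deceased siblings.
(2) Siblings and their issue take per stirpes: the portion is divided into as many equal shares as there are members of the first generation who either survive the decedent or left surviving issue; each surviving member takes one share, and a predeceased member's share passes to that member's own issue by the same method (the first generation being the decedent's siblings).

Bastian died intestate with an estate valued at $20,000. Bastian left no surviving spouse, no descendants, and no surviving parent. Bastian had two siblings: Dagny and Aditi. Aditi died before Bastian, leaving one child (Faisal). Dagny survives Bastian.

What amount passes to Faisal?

Faisal receives $10,000.

The entire $20,000 passes to the siblings and their issue.
That amount ($20,000) is divided into 2 shares of $10,000: Dagny takes $10,000; Aditi's $10,000 share passes to Aditi's issue.
Aditi's share ($10,000) passes entirely to Faisal.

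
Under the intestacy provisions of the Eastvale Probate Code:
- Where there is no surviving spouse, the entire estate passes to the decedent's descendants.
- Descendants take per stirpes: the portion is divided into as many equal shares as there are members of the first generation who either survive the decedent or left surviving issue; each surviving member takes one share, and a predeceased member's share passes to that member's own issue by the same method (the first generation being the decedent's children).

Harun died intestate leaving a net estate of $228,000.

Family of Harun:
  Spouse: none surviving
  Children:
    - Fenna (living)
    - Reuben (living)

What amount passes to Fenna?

Fenna receives $114,000.

The entire $228,000 passes to the descendants.
That amount ($228,000) is divided into 2 shares of $114,000: Fenna and Reuben each take $114,000.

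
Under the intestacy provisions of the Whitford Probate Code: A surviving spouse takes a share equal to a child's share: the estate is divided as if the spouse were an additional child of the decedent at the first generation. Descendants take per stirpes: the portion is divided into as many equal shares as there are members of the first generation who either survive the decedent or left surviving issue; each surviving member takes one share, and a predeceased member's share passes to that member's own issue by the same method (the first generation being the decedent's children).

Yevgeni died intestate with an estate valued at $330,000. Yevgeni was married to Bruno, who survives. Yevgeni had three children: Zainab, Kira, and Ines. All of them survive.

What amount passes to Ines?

The spouse counts as an additional share at the children's level, so there are 4 primary shares of $82,500. Bruno takes one such share ($82,500).
The children's combined portion ($247,500) is divided into 3 shares of $82,500: Zainab, Kira, and Ines each take $82,500.

Ines receives $82,500.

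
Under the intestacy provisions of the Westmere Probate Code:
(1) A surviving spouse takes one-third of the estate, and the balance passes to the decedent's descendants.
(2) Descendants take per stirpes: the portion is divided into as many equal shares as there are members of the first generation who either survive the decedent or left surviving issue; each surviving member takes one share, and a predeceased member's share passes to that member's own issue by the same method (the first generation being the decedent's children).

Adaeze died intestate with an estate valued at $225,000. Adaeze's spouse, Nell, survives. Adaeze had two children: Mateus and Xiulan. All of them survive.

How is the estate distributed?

Nell: $75,000; Mateus: $75,000; Xiulan: $75,000

Nell takes one-third of $225,000 = $75,000. The remaining $150,000 passes to the descendants.
The descendants' portion ($150,000) is divided into 2 shares of $75,000: Mateus and Xiulan each take $75,000.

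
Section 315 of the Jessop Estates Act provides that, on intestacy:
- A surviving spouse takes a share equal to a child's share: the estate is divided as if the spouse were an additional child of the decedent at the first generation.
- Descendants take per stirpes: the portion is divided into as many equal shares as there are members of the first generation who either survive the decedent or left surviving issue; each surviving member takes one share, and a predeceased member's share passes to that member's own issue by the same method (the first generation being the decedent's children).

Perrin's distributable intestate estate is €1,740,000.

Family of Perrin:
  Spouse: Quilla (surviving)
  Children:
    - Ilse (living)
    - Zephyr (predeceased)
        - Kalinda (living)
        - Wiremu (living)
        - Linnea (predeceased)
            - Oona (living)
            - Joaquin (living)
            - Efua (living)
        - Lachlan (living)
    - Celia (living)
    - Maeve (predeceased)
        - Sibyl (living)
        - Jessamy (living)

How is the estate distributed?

The spouse counts as an additional share at the children's level, so there are 5 primary shares of €348,000. Quilla takes one such share (€348,000).
The children's combined portion (€1,392,000) is divided into 4 shares of €348,000: Ilse and Celia each take €348,000; Zephyr's €348,000 share passes to Zephyr's issue; Maeve's €348,000 share passes to Maeve's issue.
Zephyr's share (€348,000) is divided into 4 shares of €87,000: Kalinda, Wiremu, and Lachlan each take €87,000; Linnea's €87,000 share passes to Linnea's issue.
Linnea's share (€87,000) is divided into 3 shares of €29,000: Oona, Joaquin, and Efua each take €29,000.
Maeve's share (€348,000) is divided into 2 shares of €174,000: Sibyl and Jessamy each take €174,000.

Quilla: €348,000; Ilse: €348,000; Kalinda: €87,000; Wiremu: €87,000; Oona: €29,000; Joaquin: €29,000; Efua: €29,000; Lachlan: €87,000; Celia: €348,000; Sibyl: €174,000; Jessamy: €174,000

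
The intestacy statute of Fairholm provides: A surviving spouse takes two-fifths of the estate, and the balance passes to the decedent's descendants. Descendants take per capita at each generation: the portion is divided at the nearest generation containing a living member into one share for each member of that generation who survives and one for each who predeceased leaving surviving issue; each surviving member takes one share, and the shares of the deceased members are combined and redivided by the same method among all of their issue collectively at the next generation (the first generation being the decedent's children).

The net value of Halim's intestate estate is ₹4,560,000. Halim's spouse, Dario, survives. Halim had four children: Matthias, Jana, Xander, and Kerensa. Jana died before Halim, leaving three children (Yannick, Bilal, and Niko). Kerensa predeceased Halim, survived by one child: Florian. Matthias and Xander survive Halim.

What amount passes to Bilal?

Dario takes two-fifths of ₹4,560,000 = ₹1,824,000. The remaining ₹2,736,000 passes to the descendants.
The descendants' portion (₹2,736,000) is divided at the children's generation into 4 shares of ₹684,000. Matthias and Xander each take ₹684,000. The 2 shares of the deceased (Jana and Kerensa) are combined into a pool of ₹1,368,000.
That pool (₹1,368,000) is divided at the grandchildren's generation equally among Yannick, Bilal, Niko, and Florian: ₹342,000 each.

Bilal receives ₹342,000.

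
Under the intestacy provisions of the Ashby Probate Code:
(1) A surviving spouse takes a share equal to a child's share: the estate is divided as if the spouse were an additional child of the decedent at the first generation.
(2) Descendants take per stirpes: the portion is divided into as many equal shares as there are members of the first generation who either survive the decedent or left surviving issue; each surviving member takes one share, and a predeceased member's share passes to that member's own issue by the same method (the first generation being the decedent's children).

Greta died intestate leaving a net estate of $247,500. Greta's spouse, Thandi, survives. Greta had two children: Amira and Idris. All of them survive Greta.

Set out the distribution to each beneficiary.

The spouse counts as an additional share at the children's level, so there are 3 primary shares of $82,500. Thandi takes one such share ($82,500).
The children's combined portion ($165,000) is divided into 2 shares of $82,500: Amira and Idris each take $82,500.

Thandi: $82,500; Amira: $82,500; Idris: $82,500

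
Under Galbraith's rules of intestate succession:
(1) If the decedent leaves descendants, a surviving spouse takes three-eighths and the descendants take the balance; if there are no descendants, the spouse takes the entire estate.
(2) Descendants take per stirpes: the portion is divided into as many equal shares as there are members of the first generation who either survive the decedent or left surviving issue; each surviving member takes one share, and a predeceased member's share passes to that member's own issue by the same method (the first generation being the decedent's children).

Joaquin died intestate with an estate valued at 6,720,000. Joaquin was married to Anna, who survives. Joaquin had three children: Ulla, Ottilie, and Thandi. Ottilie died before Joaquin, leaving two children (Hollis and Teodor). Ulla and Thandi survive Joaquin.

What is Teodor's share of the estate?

Teodor receives 700,000.

Anna takes three-eighths of 6,720,000 = 2,520,000. The remaining 4,200,000 passes to the descendants.
The descendants' portion (4,200,000) is divided into 3 shares of 1,400,000: Ulla and Thandi each take 1,400,000; Ottilie's 1,400,000 share passes to Ottilie's issue.
Ottilie's share (1,400,000) is divided into 2 shares of 700,000: Hollis and Teodor each take 700,000.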